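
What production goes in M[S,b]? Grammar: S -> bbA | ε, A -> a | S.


For [S, b]: 'b' ∈ FIRST(bbA)
Entry: S -> bbA


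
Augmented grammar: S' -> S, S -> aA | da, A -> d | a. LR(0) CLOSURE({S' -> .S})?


Start: S' -> .S
For each item with dot before a nonterminal B, add B -> .γ for every B-production
Closure: [S' -> .S, S -> .aA, S -> .da]


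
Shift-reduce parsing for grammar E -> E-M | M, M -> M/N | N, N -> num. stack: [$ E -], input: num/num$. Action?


no handle ('E-' is not any RHS); shift 'num'
Action: shift


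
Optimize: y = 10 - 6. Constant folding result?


10 - 6 = 4 at compile time
Optimized: y = 4


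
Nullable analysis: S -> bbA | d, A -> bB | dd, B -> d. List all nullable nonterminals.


A nonterminal is nullable iff some alternative derives ε (directly, or every symbol in it is nullable)
Nullable: {}


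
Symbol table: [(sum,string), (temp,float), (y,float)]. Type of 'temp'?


Lookup 'temp' → type float


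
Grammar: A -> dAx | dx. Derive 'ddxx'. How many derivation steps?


Derivation: A => dAx => ddxx
Steps: 2


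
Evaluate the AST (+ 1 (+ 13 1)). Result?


Evaluate inner: (+ 13 1) = 14
Evaluate root: (+ 1 14) = 15
Result: 15


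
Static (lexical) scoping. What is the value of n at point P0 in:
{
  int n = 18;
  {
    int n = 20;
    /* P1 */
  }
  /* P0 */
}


n declared in the same block as P0
n = 18


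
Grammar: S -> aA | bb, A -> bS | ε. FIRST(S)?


Per alternative of S: FIRST(aA) = {a}; FIRST(bb) = {b}
FIRST(S) = {a, b}


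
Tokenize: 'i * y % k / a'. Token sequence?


Scan left to right, longest-match per lexeme
Tokens: ID(i), OP(*), ID(y), OP(%), ID(k), OP(/), ID(a)


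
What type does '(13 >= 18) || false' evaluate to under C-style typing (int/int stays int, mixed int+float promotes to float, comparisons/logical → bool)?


Operand types: bool || bool
Rule: logical operators take bool operands and yield bool
Result type: bool


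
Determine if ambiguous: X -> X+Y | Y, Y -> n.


precedence layered via separate nonterminal Y: deterministic
Unambiguous


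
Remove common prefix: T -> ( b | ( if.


Common prefix: '('
Factored: T -> ( T', T' -> b | if


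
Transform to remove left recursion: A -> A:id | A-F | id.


Left-recursive alternatives: A:id, A-F; non-recursive: id
Introduce A': A -> idA', A' -> :idA' | -FA' | ε


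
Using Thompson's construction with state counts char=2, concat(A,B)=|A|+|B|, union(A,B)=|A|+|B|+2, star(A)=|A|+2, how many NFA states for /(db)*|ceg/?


Syntax tree has 5 char leaf(s), 1 union(s), 1 star(s)
chars contribute 5×2 = 10; each union adds +2; each star adds +2
Total: 10 + 2 + 2 = 14 states


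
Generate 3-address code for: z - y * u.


Break into single-operator statements:
t1 = y * u
t2 = z - t1


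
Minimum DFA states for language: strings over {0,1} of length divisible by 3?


Track length mod 3: states 0..2, accept at 0
Minimal DFA: 3 states


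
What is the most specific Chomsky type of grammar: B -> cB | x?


Right-linear: every RHS is a terminal or a terminal followed by one nonterminal
Classification: Type 3 (Regular)


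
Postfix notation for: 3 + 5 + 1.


Left to right (same or higher precedence on left)
Postfix: 3 5 + 1 +


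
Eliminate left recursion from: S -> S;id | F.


Left-recursive alternatives: S;id; non-recursive: F
Introduce S': S -> FS', S' -> ;idS' | ε


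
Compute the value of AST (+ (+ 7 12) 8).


Evaluate inner: (+ 7 12) = 19
Evaluate root: (+ 19 8) = 27
Result: 27


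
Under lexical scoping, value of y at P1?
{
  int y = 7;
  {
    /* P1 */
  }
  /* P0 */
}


P1's block does not declare y; resolves to the enclosing declaration at depth 0
y = 7


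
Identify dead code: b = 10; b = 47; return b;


first assignment to b is overwritten before any read
Dead: 'b = 10'


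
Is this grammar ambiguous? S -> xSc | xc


balanced x^n…c^n: each string has a unique parse
Unambiguous


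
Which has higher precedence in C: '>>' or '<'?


'>>' is shift (level 8); '<' is relational (level 7)
Higher level binds tighter
'>>' has higher precedence than '<'


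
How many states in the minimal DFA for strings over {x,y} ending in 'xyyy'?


Track the longest suffix of input matching a prefix of 'xyyy': 5 classes (prefixes of length 0..4)
Minimal DFA: 5 states


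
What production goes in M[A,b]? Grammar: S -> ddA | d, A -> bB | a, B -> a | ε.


For [A, b]: 'b' ∈ FIRST(bB)
Entry: A -> bB


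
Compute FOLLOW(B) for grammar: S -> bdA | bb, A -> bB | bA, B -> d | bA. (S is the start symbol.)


$ ∈ FOLLOW(S). For each A -> αBβ: add FIRST(β)\{ε} to FOLLOW(B); if β nullable, add FOLLOW(A).
FOLLOW(B) = {$}


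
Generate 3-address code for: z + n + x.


Break into single-operator statements:
t1 = z + n
t2 = t1 + x


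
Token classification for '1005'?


Pattern: digits only
Type: INTEGER_LITERAL


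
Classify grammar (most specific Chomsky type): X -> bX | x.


Right-linear: every RHS is a terminal or a terminal followed by one nonterminal
Classification: Type 3 (Regular)


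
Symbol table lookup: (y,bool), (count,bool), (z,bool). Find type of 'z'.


Lookup 'z' → type bool


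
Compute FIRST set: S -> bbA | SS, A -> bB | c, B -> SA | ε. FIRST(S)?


Per alternative of S: FIRST(bbA) = {b}; FIRST(SS) = {b}
FIRST(S) = {b}


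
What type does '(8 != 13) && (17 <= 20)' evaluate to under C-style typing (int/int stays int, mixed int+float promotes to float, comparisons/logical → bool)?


Operand types: bool && bool
Rule: logical operators take bool operands and yield bool
Result type: bool


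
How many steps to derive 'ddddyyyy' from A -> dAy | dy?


Derivation: A => dAy => ddAyy => dddAyyy => ddddyyyy
Steps: 4


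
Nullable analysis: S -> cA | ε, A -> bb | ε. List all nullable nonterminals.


A nonterminal is nullable iff some alternative derives ε (directly, or every symbol in it is nullable)
Nullable: {A, S}


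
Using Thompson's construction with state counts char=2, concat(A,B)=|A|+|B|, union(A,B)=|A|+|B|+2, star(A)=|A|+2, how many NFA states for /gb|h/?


Syntax tree has 3 char leaf(s), 1 union(s), 0 star(s)
chars contribute 3×2 = 6; each union adds +2; each star adds +2
Total: 6 + 2 + 0 = 8 states


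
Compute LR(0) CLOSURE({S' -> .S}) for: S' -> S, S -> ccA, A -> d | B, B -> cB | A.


Start: S' -> .S
For each item with dot before a nonterminal B, add B -> .γ for every B-production
Closure: [S' -> .S, S -> .ccA]


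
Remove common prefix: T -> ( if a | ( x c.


Common prefix: '('
Factored: T -> ( T', T' -> if a | x c


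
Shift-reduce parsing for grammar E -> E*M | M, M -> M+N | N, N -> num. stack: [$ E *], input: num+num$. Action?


no handle ('E*' is not any RHS); shift 'num'
Action: shift


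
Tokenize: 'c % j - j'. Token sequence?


Scan left to right, longest-match per lexeme
Tokens: ID(c), OP(%), ID(j), OP(-), ID(j)


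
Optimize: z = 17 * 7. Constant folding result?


17 * 7 = 119 at compile time
Optimized: z = 119


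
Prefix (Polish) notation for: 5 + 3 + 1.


left-to-right (same/higher precedence on left): tree is (+ (+ 5 3) 1)
Prefix: + + 5 3 1


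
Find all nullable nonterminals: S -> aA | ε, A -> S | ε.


A nonterminal is nullable iff some alternative derives ε (directly, or every symbol in it is nullable)
Nullable: {A, S}


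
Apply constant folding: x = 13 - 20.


13 - 20 = -7 at compile time
Optimized: x = -7


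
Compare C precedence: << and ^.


'<<' is shift (level 8); '^' is bitwise XOR (level 4)
Higher level binds tighter
'<<' has higher precedence than '^'


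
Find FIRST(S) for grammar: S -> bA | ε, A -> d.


Per alternative of S: FIRST(bA) = {b}; FIRST(ε) = {ε}
FIRST(S) = {b, ε}


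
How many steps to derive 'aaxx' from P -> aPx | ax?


Derivation: P => aPx => aaxx
Steps: 2


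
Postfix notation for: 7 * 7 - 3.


Left to right (same or higher precedence on left)
Postfix: 7 7 * 3 -


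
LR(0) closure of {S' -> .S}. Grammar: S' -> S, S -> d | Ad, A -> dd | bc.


Start: S' -> .S
For each item with dot before a nonterminal B, add B -> .γ for every B-production
Closure: [S' -> .S, S -> .d, S -> .Ad, A -> .dd, A -> .bc]


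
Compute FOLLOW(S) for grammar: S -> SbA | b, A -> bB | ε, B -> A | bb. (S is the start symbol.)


$ ∈ FOLLOW(S). For each A -> αBβ: add FIRST(β)\{ε} to FOLLOW(B); if β nullable, add FOLLOW(A).
FOLLOW(S) = {$, b}


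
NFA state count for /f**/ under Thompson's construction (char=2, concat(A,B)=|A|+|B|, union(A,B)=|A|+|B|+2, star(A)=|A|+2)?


Syntax tree has 1 char leaf(s), 0 union(s), 2 star(s)
chars contribute 1×2 = 2; each union adds +2; each star adds +2
Total: 2 + 0 + 4 = 6 states


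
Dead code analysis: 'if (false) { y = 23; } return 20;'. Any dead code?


condition is constant false, so the whole block is unreachable
Dead: 'if (false) { y = 23; }'


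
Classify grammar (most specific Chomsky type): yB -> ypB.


LHS has context (more than one symbol) and |LHS| ≤ |RHS|
Classification: Type 1 (Context-Sensitive)


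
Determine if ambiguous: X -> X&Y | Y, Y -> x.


precedence layered via separate nonterminal Y: deterministic
Unambiguous


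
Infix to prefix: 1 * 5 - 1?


left-to-right (same/higher precedence on left): tree is (- (* 1 5) 1)
Prefix: - * 1 5 1


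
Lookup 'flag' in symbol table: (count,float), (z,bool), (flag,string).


Lookup 'flag' → type string


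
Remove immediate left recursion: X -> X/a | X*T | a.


Left-recursive alternatives: X/a, X*T; non-recursive: a
Introduce X': X -> aX', X' -> /aX' | *TX' | ε


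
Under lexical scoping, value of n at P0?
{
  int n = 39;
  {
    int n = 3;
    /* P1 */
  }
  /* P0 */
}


n declared in the same block as P0
n = 39


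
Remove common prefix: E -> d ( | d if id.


Common prefix: 'd'
Factored: E -> d E', E' -> ( | if id


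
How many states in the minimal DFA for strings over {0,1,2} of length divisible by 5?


Track length mod 5: states 0..4, accept at 0
Minimal DFA: 5 states


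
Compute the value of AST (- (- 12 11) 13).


Evaluate inner: (- 12 11) = 1
Evaluate root: (- 1 13) = -12
Result: -12


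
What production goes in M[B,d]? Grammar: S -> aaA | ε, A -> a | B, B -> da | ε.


For [B, d]: 'd' ∈ FIRST(da)
Entry: B -> da


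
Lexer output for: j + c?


Scan left to right, longest-match per lexeme
Tokens: ID(j), OP(+), ID(c)


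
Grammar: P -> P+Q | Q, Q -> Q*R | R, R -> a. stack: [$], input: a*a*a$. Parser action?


no handle on stack; shift 'a'
Action: shift


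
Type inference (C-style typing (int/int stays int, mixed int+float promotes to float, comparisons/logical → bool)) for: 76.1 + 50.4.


Operand types: float + float
Rule: mixed int/float promotes to float; int/int stays int
Result type: float


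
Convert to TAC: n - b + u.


Break into single-operator statements:
t1 = n - b
t2 = t1 + u


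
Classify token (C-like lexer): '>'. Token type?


Pattern: operator symbol
Type: OPERATOR


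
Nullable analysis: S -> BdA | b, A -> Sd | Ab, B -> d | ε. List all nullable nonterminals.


A nonterminal is nullable iff some alternative derives ε (directly, or every symbol in it is nullable)
Nullable: {B}


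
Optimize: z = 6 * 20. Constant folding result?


6 * 20 = 120 at compile time
Optimized: z = 120


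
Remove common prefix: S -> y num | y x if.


Common prefix: 'y'
Factored: S -> y S', S' -> num | x if


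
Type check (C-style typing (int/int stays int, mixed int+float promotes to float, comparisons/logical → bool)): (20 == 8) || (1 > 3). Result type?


Operand types: bool || bool
Rule: logical operators take bool operands and yield bool
Result type: bool


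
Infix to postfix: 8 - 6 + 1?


Left to right (same or higher precedence on left)
Postfix: 8 6 - 1 +


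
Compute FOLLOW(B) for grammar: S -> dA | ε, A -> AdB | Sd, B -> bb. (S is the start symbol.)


$ ∈ FOLLOW(S). For each A -> αBβ: add FIRST(β)\{ε} to FOLLOW(B); if β nullable, add FOLLOW(A).
FOLLOW(B) = {$, d}


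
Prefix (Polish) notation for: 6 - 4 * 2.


'*' binds tighter: tree is (- 6 (* 4 2))
Prefix: - 6 * 4 2


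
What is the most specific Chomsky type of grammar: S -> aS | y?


Right-linear: every RHS is a terminal or a terminal followed by one nonterminal
Classification: Type 3 (Regular)


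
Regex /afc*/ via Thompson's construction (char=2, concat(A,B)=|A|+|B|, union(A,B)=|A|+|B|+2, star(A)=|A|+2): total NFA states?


Syntax tree has 3 char leaf(s), 0 union(s), 1 star(s)
chars contribute 3×2 = 6; each union adds +2; each star adds +2
Total: 6 + 0 + 2 = 8 states


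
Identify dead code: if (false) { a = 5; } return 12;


condition is constant false, so the whole block is unreachable
Dead: 'if (false) { a = 5; }'


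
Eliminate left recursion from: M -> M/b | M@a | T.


Left-recursive alternatives: M/b, M@a; non-recursive: T
Introduce M': M -> TM', M' -> /bM' | @aM' | ε


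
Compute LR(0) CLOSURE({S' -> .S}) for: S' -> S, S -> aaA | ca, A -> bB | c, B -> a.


Start: S' -> .S
For each item with dot before a nonterminal B, add B -> .γ for every B-production
Closure: [S' -> .S, S -> .aaA, S -> .ca]


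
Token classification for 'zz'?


Pattern: letter/underscore followed by alphanumerics, not a keyword
Type: IDENTIFIER


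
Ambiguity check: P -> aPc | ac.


balanced a^n…c^n: each string has a unique parse
Unambiguous


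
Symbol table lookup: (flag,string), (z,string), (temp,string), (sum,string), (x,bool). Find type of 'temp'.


Lookup 'temp' → type string


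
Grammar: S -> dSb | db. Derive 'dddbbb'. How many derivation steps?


Derivation: S => dSb => ddSbb => dddbbb
Steps: 3


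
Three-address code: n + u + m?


Break into single-operator statements:
t1 = n + u
t2 = t1 + m


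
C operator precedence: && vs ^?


'^' is bitwise XOR (level 4); '&&' is logical AND (level 2)
Higher level binds tighter
'^' has higher precedence than '&&'


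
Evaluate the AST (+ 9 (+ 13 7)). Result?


Evaluate inner: (+ 13 7) = 20
Evaluate root: (+ 9 20) = 29
Result: 29


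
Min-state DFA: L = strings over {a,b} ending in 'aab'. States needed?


Track the longest suffix of input matching a prefix of 'aab': 4 classes (prefixes of length 0..3)
Minimal DFA: 4 states


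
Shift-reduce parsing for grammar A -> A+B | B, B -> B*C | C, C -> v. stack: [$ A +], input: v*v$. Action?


no handle ('A+' is not any RHS); shift 'v'
Action: shift


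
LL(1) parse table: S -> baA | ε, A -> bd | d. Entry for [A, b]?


For [A, b]: 'b' ∈ FIRST(bd)
Entry: A -> bd


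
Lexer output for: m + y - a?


Scan left to right, longest-match per lexeme
Tokens: ID(m), OP(+), ID(y), OP(-), ID(a)


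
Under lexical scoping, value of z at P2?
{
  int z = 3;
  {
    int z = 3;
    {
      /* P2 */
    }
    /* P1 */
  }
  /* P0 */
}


P2's block does not declare z; resolves to the enclosing declaration at depth 1
z = 3


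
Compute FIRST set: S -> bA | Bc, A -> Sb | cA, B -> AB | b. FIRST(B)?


Per alternative of B: FIRST(AB) = {b, c}; FIRST(b) = {b}
FIRST(B) = {b, c}


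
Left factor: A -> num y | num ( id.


Common prefix: 'num'
Factored: A -> num A', A' -> y | ( id


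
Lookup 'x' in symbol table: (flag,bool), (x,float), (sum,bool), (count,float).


Lookup 'x' → type float


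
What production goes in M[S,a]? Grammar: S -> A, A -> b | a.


For [S, a]: 'a' ∈ FIRST(A)
Entry: S -> A


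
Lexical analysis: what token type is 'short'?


Pattern: reserved word
Type: KEYWORD


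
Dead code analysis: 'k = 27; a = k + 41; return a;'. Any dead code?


k is read by a's definition; a is returned
No dead code


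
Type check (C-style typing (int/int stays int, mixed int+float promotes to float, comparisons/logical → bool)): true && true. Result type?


Operand types: bool && bool
Rule: logical operators take bool operands and yield bool
Result type: bool


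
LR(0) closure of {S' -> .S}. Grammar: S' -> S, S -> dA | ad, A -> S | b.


Start: S' -> .S
For each item with dot before a nonterminal B, add B -> .γ for every B-production
Closure: [S' -> .S, S -> .dA, S -> .ad]


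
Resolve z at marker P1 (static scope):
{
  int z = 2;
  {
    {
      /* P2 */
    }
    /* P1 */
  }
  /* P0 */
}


P1's block does not declare z; resolves to the enclosing declaration at depth 0
z = 2


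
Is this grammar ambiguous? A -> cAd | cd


balanced c^n…d^n: each string has a unique parse
Unambiguous


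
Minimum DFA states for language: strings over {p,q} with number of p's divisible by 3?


Track (count of p) mod 3: states 0..2, accept at 0
Minimal DFA: 3 states


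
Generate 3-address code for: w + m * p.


Break into single-operator statements:
t1 = m * p
t2 = w + t1


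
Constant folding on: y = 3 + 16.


3 + 16 = 19 at compile time
Optimized: y = 19


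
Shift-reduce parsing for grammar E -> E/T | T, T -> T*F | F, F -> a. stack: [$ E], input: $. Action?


start symbol E on stack, input exhausted
Action: accept


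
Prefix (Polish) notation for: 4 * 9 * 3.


left-to-right (same/higher precedence on left): tree is (* (* 4 9) 3)
Prefix: * * 4 9 3


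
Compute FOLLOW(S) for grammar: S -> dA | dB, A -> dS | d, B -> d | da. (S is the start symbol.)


$ ∈ FOLLOW(S). For each A -> αBβ: add FIRST(β)\{ε} to FOLLOW(B); if β nullable, add FOLLOW(A).
FOLLOW(S) = {$}


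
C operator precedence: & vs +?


'+' is additive (level 9); '&' is bitwise AND (level 5)
Higher level binds tighter
'+' has higher precedence than '&'


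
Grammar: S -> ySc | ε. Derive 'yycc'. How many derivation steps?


Derivation: S => ySc => yyScc => yycc
Steps: 3


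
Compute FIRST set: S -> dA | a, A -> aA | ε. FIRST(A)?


Per alternative of A: FIRST(aA) = {a}; FIRST(ε) = {ε}
FIRST(A) = {a, ε}


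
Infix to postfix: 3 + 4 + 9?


Left to right (same or higher precedence on left)
Postfix: 3 4 + 9 +


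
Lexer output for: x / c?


Scan left to right, longest-match per lexeme
Tokens: ID(x), OP(/), ID(c)


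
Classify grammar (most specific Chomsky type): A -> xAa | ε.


Single nonterminal LHS, but x^n a^n is not regular
Classification: Type 2 (Context-Free)


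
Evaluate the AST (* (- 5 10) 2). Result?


Evaluate inner: (- 5 10) = -5
Evaluate root: (* -5 2) = -10
Result: -10


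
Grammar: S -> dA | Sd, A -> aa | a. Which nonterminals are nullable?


A nonterminal is nullable iff some alternative derives ε (directly, or every symbol in it is nullable)
Nullable: {}


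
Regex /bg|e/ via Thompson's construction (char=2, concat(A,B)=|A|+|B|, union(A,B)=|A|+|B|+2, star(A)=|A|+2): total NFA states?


Syntax tree has 3 char leaf(s), 1 union(s), 0 star(s)
chars contribute 3×2 = 6; each union adds +2; each star adds +2
Total: 6 + 2 + 0 = 8 states


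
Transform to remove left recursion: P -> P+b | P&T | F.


Left-recursive alternatives: P+b, P&T; non-recursive: F
Introduce P': P -> FP', P' -> +bP' | &TP' | ε


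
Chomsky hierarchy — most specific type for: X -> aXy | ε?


Single nonterminal LHS, but a^n y^n is not regular
Classification: Type 2 (Context-Free)


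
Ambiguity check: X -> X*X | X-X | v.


'v*v-v' has two parse trees (no precedence encoded between * and -)
Ambiguous


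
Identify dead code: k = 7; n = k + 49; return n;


k is read by n's definition; n is returned
No dead code


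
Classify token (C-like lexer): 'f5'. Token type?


Pattern: letter/underscore followed by alphanumerics, not a keyword
Type: IDENTIFIER


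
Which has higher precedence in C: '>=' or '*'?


'*' is multiplicative (level 10); '>=' is relational (level 7)
Higher level binds tighter
'*' has higher precedence than '>='


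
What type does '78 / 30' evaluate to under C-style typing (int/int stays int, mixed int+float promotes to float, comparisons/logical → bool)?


Operand types: int / int
Rule: mixed int/float promotes to float; int/int stays int
Result type: int


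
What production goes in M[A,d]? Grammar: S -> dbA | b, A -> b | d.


For [A, d]: 'd' ∈ FIRST(d)
Entry: A -> d


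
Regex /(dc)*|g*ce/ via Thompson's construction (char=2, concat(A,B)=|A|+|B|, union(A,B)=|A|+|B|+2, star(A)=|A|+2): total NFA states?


Syntax tree has 5 char leaf(s), 1 union(s), 2 star(s)
chars contribute 5×2 = 10; each union adds +2; each star adds +2
Total: 10 + 2 + 4 = 16 states


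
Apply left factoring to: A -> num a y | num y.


Common prefix: 'num'
Factored: A -> num A', A' -> a y | y


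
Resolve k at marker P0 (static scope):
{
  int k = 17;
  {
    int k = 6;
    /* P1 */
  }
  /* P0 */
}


k declared in the same block as P0
k = 17


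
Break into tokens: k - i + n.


Scan left to right, longest-match per lexeme
Tokens: ID(k), OP(-), ID(i), OP(+), ID(n)


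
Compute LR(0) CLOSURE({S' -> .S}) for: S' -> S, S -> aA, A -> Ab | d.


Start: S' -> .S
For each item with dot before a nonterminal B, add B -> .γ for every B-production
Closure: [S' -> .S, S -> .aA]


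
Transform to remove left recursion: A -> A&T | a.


Left-recursive alternatives: A&T; non-recursive: a
Introduce A': A -> aA', A' -> &TA' | ε


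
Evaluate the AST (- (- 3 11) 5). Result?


Evaluate inner: (- 3 11) = -8
Evaluate root: (- -8 5) = -13
Result: -13


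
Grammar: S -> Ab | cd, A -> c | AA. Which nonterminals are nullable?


A nonterminal is nullable iff some alternative derives ε (directly, or every symbol in it is nullable)
Nullable: {}


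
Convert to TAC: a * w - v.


Break into single-operator statements:
t1 = a * w
t2 = t1 - v


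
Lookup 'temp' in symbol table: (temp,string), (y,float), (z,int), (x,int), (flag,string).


Lookup 'temp' → type string


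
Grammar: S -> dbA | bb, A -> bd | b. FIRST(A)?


Per alternative of A: FIRST(bd) = {b}; FIRST(b) = {b}
FIRST(A) = {b}


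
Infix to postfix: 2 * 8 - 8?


Left to right (same or higher precedence on left)
Postfix: 2 8 * 8 -


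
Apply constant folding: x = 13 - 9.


13 - 9 = 4 at compile time
Optimized: x = 4


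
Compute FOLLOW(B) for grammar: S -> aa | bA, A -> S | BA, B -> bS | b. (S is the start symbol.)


$ ∈ FOLLOW(S). For each A -> αBβ: add FIRST(β)\{ε} to FOLLOW(B); if β nullable, add FOLLOW(A).
FOLLOW(B) = {a, b}


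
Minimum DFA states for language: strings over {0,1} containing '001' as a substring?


KMP-style automaton: 3 progress states + 1 absorbing accept = 4
Minimal DFA: 4 states


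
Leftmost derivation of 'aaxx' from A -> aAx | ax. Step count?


Derivation: A => aAx => aaxx
Steps: 2


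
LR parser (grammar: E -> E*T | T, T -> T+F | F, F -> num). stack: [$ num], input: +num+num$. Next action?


'num' on top is the handle for F -> num
Action: reduce (F -> num)


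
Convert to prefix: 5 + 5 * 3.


'*' binds tighter: tree is (+ 5 (* 5 3))
Prefix: + 5 * 5 3


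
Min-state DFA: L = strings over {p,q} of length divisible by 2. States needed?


Track length mod 2: states 0..1, accept at 0
Minimal DFA: 2 states


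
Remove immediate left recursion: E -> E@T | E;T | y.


Left-recursive alternatives: E@T, E;T; non-recursive: y
Introduce E': E -> yE', E' -> @TE' | ;TE' | ε


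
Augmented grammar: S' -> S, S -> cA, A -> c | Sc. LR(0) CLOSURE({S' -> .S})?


Start: S' -> .S
For each item with dot before a nonterminal B, add B -> .γ for every B-production
Closure: [S' -> .S, S -> .cA]


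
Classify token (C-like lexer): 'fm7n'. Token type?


Pattern: letter/underscore followed by alphanumerics, not a keyword
Type: IDENTIFIER


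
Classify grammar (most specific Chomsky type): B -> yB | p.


Right-linear: every RHS is a terminal or a terminal followed by one nonterminal
Classification: Type 3 (Regular)


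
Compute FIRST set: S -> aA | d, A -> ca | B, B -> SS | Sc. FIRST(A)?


Per alternative of A: FIRST(ca) = {c}; FIRST(B) = {a, d}
FIRST(A) = {a, c, d}


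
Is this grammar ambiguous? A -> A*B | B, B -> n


precedence layered via separate nonterminal B: deterministic
Unambiguous


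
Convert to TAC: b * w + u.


Break into single-operator statements:
t1 = b * w
t2 = t1 + u


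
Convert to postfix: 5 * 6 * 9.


Left to right (same or higher precedence on left)
Postfix: 5 6 * 9 *


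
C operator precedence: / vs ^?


'/' is multiplicative (level 10); '^' is bitwise XOR (level 4)
Higher level binds tighter
'/' has higher precedence than '^'


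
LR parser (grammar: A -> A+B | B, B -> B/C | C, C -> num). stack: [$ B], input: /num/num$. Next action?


shift '/' to continue B -> B/C
Action: shift


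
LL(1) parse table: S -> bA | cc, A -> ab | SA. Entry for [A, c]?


For [A, c]: 'c' ∈ FIRST(SA)
Entry: A -> SA


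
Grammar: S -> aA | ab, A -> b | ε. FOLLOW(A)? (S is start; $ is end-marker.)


$ ∈ FOLLOW(S). For each A -> αBβ: add FIRST(β)\{ε} to FOLLOW(B); if β nullable, add FOLLOW(A).
FOLLOW(A) = {$}


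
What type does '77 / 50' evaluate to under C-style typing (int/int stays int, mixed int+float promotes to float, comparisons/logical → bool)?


Operand types: int / int
Rule: mixed int/float promotes to float; int/int stays int
Result type: int


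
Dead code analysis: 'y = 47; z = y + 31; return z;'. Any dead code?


y is read by z's definition; z is returned
No dead code


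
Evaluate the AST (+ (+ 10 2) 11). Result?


Evaluate inner: (+ 10 2) = 12
Evaluate root: (+ 12 11) = 23
Result: 23


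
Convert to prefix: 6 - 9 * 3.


'*' binds tighter: tree is (- 6 (* 9 3))
Prefix: - 6 * 9 3


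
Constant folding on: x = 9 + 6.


9 + 6 = 15 at compile time
Optimized: x = 15


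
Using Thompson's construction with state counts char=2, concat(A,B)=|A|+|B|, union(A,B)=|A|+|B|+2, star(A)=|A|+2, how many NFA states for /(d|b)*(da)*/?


Syntax tree has 4 char leaf(s), 1 union(s), 2 star(s)
chars contribute 4×2 = 8; each union adds +2; each star adds +2
Total: 8 + 2 + 4 = 14 states


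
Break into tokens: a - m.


Scan left to right, longest-match per lexeme
Tokens: ID(a), OP(-), ID(m)


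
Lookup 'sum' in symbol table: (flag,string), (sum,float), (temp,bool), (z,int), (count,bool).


Lookup 'sum' → type float


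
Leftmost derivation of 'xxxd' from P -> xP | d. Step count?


Derivation: P => xP => xxP => xxxP => xxxd
Steps: 4


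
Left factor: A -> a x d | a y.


Common prefix: 'a'
Factored: A -> a A', A' -> x d | y


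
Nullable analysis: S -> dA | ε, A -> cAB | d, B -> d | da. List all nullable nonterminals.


A nonterminal is nullable iff some alternative derives ε (directly, or every symbol in it is nullable)
Nullable: {S}


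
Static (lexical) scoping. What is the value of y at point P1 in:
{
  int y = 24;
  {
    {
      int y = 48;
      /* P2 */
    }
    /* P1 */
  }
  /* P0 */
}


P1's block does not declare y; resolves to the enclosing declaration at depth 0
y = 24


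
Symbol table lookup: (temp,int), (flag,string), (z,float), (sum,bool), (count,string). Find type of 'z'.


Lookup 'z' → type float


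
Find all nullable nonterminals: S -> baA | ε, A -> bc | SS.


A nonterminal is nullable iff some alternative derives ε (directly, or every symbol in it is nullable)
Nullable: {A, S}


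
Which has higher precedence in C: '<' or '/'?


'/' is multiplicative (level 10); '<' is relational (level 7)
Higher level binds tighter
'/' has higher precedence than '<'


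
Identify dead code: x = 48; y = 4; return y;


x is assigned but never read
Dead: 'x = 48'


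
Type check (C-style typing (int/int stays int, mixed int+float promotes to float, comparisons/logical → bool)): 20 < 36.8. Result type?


Operand types: int < float
Rule: comparison yields bool
Result type: bool


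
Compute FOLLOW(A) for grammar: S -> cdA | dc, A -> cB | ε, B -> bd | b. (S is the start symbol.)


$ ∈ FOLLOW(S). For each A -> αBβ: add FIRST(β)\{ε} to FOLLOW(B); if β nullable, add FOLLOW(A).
FOLLOW(A) = {$}


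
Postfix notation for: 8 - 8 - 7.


Left to right (same or higher precedence on left)
Postfix: 8 8 - 7 -


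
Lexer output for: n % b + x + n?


Scan left to right, longest-match per lexeme
Tokens: ID(n), OP(%), ID(b), OP(+), ID(x), OP(+), ID(n)


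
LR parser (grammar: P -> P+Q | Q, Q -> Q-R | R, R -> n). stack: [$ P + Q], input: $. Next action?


handle 'P+Q' on top; lookahead ∈ FOLLOW(P) = {+, $}
Action: reduce (P -> P+Q)


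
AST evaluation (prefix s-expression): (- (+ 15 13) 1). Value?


Evaluate inner: (+ 15 13) = 28
Evaluate root: (- 28 1) = 27
Result: 27


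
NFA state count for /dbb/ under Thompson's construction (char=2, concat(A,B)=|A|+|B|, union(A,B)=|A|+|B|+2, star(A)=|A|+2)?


Syntax tree has 3 char leaf(s), 0 union(s), 0 star(s)
chars contribute 3×2 = 6; each union adds +2; each star adds +2
Total: 6 + 0 + 0 = 6 states


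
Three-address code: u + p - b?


Break into single-operator statements:
t1 = u + p
t2 = t1 - b


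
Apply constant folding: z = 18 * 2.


18 * 2 = 36 at compile time
Optimized: z = 36


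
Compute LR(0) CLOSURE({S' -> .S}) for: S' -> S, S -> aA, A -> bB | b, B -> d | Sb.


Start: S' -> .S
For each item with dot before a nonterminal B, add B -> .γ for every B-production
Closure: [S' -> .S, S -> .aA]


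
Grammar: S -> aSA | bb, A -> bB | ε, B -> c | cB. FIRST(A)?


Per alternative of A: FIRST(bB) = {b}; FIRST(ε) = {ε}
FIRST(A) = {b, ε}


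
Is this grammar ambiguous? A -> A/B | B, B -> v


precedence layered via separate nonterminal B: deterministic
Unambiguous


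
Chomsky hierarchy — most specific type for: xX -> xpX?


LHS has context (more than one symbol) and |LHS| ≤ |RHS|
Classification: Type 1 (Context-Sensitive)


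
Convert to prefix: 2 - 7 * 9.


'*' binds tighter: tree is (- 2 (* 7 9))
Prefix: - 2 * 7 9


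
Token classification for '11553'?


Pattern: digits only
Type: INTEGER_LITERAL


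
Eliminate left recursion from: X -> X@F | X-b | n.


Left-recursive alternatives: X@F, X-b; non-recursive: n
Introduce X': X -> nX', X' -> @FX' | -bX' | ε


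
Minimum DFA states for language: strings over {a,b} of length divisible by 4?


Track length mod 4: states 0..3, accept at 0
Minimal DFA: 4 states


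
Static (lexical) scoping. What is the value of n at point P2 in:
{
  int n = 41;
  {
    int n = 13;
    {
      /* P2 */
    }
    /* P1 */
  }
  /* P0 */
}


P2's block does not declare n; resolves to the enclosing declaration at depth 1
n = 13


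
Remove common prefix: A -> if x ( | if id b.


Common prefix: 'if'
Factored: A -> if A', A' -> x ( | id b


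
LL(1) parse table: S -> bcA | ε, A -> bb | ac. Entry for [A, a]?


For [A, a]: 'a' ∈ FIRST(ac)
Entry: A -> ac


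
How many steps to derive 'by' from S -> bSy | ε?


Derivation: S => bSy => by
Steps: 2


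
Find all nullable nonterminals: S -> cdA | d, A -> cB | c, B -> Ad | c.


A nonterminal is nullable iff some alternative derives ε (directly, or every symbol in it is nullable)
Nullable: {}


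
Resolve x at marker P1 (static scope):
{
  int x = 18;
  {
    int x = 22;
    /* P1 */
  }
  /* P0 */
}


x declared in the same block as P1
x = 22


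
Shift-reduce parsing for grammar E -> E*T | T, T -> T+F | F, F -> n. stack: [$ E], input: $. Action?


start symbol E on stack, input exhausted
Action: accept


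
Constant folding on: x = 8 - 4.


8 - 4 = 4 at compile time
Optimized: x = 4


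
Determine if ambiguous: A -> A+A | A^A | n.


'n+n^n' has two parse trees (no precedence encoded between + and ^)
Ambiguous


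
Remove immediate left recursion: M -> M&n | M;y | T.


Left-recursive alternatives: M&n, M;y; non-recursive: T
Introduce M': M -> TM', M' -> &nM' | ;yM' | ε


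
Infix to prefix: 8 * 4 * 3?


left-to-right (same/higher precedence on left): tree is (* (* 8 4) 3)
Prefix: * * 8 4 3


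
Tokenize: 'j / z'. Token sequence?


Scan left to right, longest-match per lexeme
Tokens: ID(j), OP(/), ID(z)


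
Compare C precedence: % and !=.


'%' is multiplicative (level 10); '!=' is equality (level 6)
Higher level binds tighter
'%' has higher precedence than '!='


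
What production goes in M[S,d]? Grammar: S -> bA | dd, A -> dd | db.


For [S, d]: 'd' ∈ FIRST(dd)
Entry: S -> dd


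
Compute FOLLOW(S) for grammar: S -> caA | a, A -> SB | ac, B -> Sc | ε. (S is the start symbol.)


$ ∈ FOLLOW(S). For each A -> αBβ: add FIRST(β)\{ε} to FOLLOW(B); if β nullable, add FOLLOW(A).
FOLLOW(S) = {$, a, c}


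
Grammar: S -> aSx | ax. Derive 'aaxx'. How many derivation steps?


Derivation: S => aSx => aaxx
Steps: 2


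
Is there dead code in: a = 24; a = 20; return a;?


first assignment to a is overwritten before any read
Dead: 'a = 24'


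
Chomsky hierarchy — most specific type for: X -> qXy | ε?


Single nonterminal LHS, but q^n y^n is not regular
Classification: Type 2 (Context-Free)


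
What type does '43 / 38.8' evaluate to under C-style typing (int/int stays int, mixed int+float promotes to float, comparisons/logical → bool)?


Operand types: int / float
Rule: mixed int/float promotes to float; int/int stays int
Result type: float


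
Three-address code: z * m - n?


Break into single-operator statements:
t1 = z * m
t2 = t1 - n


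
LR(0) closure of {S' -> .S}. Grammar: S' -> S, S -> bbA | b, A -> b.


Start: S' -> .S
For each item with dot before a nonterminal B, add B -> .γ for every B-production
Closure: [S' -> .S, S -> .bbA, S -> .b]


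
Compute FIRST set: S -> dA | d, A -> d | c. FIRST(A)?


Per alternative of A: FIRST(d) = {d}; FIRST(c) = {c}
FIRST(A) = {c, d}


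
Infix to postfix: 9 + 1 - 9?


Left to right (same or higher precedence on left)
Postfix: 9 1 + 9 -


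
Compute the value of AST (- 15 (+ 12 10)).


Evaluate inner: (+ 12 10) = 22
Evaluate root: (- 15 22) = -7
Result: -7


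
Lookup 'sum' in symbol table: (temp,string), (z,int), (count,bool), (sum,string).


Lookup 'sum' → type string


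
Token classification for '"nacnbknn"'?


Pattern: double-quoted sequence
Type: STRING_LITERAL


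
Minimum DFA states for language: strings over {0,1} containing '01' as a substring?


KMP-style automaton: 2 progress states + 1 absorbing accept = 3
Minimal DFA: 3 states


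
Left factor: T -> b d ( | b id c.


Common prefix: 'b'
Factored: T -> b T', T' -> d ( | id c


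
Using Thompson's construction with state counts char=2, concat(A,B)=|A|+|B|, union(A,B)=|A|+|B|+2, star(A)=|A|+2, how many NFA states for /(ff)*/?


Syntax tree has 2 char leaf(s), 0 union(s), 1 star(s)
chars contribute 2×2 = 4; each union adds +2; each star adds +2
Total: 4 + 0 + 2 = 6 states


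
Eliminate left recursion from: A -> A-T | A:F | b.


Left-recursive alternatives: A-T, A:F; non-recursive: b
Introduce A': A -> bA', A' -> -TA' | :FA' | ε


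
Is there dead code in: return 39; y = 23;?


statement follows a return and is unreachable
Dead: 'y = 23'


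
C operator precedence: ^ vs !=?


'!=' is equality (level 6); '^' is bitwise XOR (level 4)
Higher level binds tighter
'!=' has higher precedence than '^'


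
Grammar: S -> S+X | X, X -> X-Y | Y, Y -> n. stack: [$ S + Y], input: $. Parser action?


'Y' (not preceded by X-) is the handle for X -> Y
Action: reduce (X -> Y)


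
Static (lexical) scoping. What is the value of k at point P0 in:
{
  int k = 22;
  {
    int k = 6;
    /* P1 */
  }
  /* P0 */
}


k declared in the same block as P0
k = 22


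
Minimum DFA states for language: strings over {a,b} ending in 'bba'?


Track the longest suffix of input matching a prefix of 'bba': 4 classes (prefixes of length 0..3)
Minimal DFA: 4 states


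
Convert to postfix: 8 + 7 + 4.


Left to right (same or higher precedence on left)
Postfix: 8 7 + 4 +


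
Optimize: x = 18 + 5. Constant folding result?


18 + 5 = 23 at compile time
Optimized: x = 23


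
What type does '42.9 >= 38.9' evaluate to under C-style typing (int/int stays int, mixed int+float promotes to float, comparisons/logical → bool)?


Operand types: float >= float
Rule: comparison yields bool
Result type: bool


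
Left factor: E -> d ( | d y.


Common prefix: 'd'
Factored: E -> d E', E' -> ( | y


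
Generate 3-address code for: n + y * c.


Break into single-operator statements:
t1 = y * c
t2 = n + t1


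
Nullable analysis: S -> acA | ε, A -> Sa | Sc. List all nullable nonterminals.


A nonterminal is nullable iff some alternative derives ε (directly, or every symbol in it is nullable)
Nullable: {S}


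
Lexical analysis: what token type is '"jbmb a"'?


Pattern: double-quoted sequence
Type: STRING_LITERAL


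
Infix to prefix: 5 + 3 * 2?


'*' binds tighter: tree is (+ 5 (* 3 2))
Prefix: + 5 * 3 2


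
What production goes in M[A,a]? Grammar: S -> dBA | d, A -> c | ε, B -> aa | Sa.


For [A, a]: ε is nullable and 'a' ∈ FOLLOW(A)
Entry: A -> ε


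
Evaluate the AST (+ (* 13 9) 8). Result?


Evaluate inner: (* 13 9) = 117
Evaluate root: (+ 117 8) = 125
Result: 125


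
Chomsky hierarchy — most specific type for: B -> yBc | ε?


Single nonterminal LHS, but y^n c^n is not regular
Classification: Type 2 (Context-Free)


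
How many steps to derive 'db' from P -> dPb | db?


Derivation: P => db
Steps: 1


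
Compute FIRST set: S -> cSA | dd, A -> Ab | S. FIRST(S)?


Per alternative of S: FIRST(cSA) = {c}; FIRST(dd) = {d}
FIRST(S) = {c, d}


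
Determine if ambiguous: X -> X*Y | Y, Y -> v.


precedence layered via separate nonterminal Y: deterministic
Unambiguous


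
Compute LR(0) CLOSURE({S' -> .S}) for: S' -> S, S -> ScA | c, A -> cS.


Start: S' -> .S
For each item with dot before a nonterminal B, add B -> .γ for every B-production
Closure: [S' -> .S, S -> .ScA, S -> .c]


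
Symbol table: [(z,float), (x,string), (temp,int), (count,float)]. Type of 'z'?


Lookup 'z' → type float


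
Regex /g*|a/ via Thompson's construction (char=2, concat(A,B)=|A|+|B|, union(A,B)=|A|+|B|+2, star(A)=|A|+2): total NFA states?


Syntax tree has 2 char leaf(s), 1 union(s), 1 star(s)
chars contribute 2×2 = 4; each union adds +2; each star adds +2
Total: 4 + 2 + 2 = 8 states


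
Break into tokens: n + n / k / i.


Scan left to right, longest-match per lexeme
Tokens: ID(n), OP(+), ID(n), OP(/), ID(k), OP(/), ID(i)


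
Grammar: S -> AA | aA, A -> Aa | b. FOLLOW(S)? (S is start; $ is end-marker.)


$ ∈ FOLLOW(S). For each A -> αBβ: add FIRST(β)\{ε} to FOLLOW(B); if β nullable, add FOLLOW(A).
FOLLOW(S) = {$}


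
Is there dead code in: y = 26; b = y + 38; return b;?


y is read by b's definition; b is returned
No dead code


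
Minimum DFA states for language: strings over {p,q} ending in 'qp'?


Track the longest suffix of input matching a prefix of 'qp': 3 classes (prefixes of length 0..2)
Minimal DFA: 3 states


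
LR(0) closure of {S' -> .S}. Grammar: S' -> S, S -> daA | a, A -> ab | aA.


Start: S' -> .S
For each item with dot before a nonterminal B, add B -> .γ for every B-production
Closure: [S' -> .S, S -> .daA, S -> .a]
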